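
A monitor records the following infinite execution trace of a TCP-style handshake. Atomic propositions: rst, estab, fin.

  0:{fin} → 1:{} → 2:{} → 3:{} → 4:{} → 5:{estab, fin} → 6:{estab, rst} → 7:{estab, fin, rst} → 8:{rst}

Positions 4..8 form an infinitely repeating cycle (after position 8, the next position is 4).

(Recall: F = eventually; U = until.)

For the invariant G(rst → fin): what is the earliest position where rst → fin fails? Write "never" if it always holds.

Check rst → fin at each position in order: 0 ✓, 1 ✓, 2 ✓, 3 ✓, 4 ✓, 5 ✓.
At position 6 the labels are {estab, rst}, so rst → fin is false there. This is the first violation.

6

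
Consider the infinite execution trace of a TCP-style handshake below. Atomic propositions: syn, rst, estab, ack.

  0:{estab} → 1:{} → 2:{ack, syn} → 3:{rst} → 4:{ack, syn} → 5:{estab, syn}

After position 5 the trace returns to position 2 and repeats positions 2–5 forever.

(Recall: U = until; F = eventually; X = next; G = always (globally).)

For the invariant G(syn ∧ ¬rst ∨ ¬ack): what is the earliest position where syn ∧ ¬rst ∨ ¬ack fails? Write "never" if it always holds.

never

syn ∧ ¬rst ∨ ¬ack holds at every position 0..5, and those are all the positions the trace ever visits, so the invariant G(syn ∧ ¬rst ∨ ¬ack) is never violated.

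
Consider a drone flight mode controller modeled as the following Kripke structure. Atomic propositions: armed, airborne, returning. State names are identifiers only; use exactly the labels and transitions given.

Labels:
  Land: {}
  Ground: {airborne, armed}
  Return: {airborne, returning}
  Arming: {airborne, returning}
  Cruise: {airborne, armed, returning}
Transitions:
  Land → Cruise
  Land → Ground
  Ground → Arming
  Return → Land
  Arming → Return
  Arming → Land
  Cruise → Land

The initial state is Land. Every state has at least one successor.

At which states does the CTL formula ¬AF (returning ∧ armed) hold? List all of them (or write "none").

States satisfying returning ∧ armed: {Cruise}.
States satisfying AF (returning ∧ armed): {Cruise}.
States satisfying ¬AF (returning ∧ armed): {Land, Ground, Return, Arming}.

{Land, Ground, Return, Arming}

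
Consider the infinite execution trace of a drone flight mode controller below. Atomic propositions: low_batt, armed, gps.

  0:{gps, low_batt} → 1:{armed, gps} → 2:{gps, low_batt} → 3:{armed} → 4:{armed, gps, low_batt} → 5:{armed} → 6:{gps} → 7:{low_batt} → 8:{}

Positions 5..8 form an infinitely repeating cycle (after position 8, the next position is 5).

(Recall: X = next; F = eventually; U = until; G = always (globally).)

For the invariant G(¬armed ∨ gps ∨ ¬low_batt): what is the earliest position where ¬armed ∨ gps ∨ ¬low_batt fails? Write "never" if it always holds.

never

¬armed ∨ gps ∨ ¬low_batt holds at every position 0..8, and those are all the positions the trace ever visits, so the invariant G(¬armed ∨ gps ∨ ¬low_batt) is never violated.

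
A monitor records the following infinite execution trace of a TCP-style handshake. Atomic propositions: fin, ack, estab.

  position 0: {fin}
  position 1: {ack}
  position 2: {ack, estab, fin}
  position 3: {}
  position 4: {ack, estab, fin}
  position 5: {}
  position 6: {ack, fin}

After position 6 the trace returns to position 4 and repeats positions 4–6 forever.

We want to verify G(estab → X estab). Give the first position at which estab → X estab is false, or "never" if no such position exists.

2

Check estab → X estab at each position in order: 0 ✓, 1 ✓.
At position 2 the labels are {ack, estab, fin} and the next position 3 has {}, so estab → X estab is false there. This is the first violation.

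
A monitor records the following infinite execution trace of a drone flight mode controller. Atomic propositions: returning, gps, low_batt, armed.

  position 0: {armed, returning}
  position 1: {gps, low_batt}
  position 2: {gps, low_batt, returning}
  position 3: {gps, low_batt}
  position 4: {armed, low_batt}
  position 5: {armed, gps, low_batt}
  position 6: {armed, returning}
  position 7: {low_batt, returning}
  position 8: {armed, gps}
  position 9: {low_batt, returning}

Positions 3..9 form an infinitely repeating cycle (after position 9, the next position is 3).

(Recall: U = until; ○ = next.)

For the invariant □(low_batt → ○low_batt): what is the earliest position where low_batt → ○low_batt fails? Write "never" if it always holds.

5

Check low_batt → ○low_batt at each position in order: 0 ✓, 1 ✓, 2 ✓, 3 ✓, 4 ✓.
At position 5 the labels are {armed, gps, low_batt} and the next position 6 has {armed, returning}, so low_batt → ○low_batt is false there. This is the first violation.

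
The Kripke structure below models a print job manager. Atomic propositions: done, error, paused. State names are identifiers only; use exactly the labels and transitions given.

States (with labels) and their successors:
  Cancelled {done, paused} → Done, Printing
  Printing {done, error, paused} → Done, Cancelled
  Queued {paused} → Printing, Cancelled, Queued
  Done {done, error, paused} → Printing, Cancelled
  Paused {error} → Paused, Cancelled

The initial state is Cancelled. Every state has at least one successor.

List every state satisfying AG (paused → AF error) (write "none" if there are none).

States satisfying paused → AF error: {Cancelled, Printing, Done, Paused}.
States satisfying AG (paused → AF error): {Cancelled, Printing, Done, Paused}.

{Cancelled, Printing, Done, Paused}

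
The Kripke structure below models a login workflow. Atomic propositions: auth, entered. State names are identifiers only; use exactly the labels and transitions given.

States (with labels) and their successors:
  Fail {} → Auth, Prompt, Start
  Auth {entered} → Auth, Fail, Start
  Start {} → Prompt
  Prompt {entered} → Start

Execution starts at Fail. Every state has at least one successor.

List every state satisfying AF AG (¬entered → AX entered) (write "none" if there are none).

{Start, Prompt}

States satisfying AG (¬entered → AX entered): {Start, Prompt}.
States satisfying AF AG (¬entered → AX entered): {Start, Prompt}.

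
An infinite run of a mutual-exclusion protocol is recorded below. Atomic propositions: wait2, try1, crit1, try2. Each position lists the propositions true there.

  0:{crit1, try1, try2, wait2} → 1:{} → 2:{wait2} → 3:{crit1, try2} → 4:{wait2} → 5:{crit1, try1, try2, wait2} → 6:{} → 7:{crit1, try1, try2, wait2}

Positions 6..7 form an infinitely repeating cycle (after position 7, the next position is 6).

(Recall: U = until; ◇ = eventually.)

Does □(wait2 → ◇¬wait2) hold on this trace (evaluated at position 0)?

Satisfied

wait2 → ◇¬wait2 holds at every position 0..7, and those are all positions ever visited, so □(wait2 → ◇¬wait2) holds.
Positions where wait2 holds: 0, 2, 4, 5, 7.
Check ◇¬wait2 at each: 0→ok, 2→ok, 4→ok, 5→ok, 7→ok.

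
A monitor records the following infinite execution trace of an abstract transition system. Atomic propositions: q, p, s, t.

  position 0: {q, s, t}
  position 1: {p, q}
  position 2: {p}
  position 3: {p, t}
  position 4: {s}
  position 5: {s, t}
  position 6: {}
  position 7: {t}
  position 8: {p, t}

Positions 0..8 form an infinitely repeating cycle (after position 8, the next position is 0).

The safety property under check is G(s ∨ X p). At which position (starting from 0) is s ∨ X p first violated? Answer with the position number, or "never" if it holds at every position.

Check s ∨ X p at each position in order: 0 ✓, 1 ✓, 2 ✓.
At position 3 the labels are {p, t} and the next position 4 has {s}, so s ∨ X p is false there. This is the first violation.

3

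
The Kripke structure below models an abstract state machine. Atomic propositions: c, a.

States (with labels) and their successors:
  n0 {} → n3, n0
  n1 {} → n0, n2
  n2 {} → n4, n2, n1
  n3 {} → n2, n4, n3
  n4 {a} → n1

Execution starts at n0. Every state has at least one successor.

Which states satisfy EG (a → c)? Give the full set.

States satisfying a → c: {n0, n1, n2, n3}.
States satisfying EG (a → c): {n0, n1, n2, n3}.

{n0, n1, n2, n3}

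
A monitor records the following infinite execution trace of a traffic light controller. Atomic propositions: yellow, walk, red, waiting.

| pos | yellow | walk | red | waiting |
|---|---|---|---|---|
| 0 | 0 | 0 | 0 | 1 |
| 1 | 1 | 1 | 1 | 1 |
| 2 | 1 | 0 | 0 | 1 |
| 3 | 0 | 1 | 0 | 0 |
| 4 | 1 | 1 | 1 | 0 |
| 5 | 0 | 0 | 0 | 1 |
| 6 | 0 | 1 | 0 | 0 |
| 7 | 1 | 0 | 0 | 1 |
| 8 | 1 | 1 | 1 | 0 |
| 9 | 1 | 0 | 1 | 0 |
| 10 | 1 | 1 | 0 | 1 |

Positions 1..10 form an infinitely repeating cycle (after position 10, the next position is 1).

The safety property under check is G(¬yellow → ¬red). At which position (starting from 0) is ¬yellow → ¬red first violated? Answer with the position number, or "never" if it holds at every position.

never

¬yellow → ¬red holds at every position 0..10, and those are all the positions the trace ever visits, so the invariant G(¬yellow → ¬red) is never violated.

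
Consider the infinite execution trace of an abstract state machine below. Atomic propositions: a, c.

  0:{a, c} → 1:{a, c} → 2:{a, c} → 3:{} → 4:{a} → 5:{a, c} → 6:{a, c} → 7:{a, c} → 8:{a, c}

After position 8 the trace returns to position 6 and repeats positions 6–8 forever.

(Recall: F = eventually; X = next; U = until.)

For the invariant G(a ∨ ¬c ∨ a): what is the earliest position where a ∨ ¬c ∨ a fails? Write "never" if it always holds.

never

a ∨ ¬c ∨ a holds at every position 0..8, and those are all the positions the trace ever visits, so the invariant G(a ∨ ¬c ∨ a) is never violated.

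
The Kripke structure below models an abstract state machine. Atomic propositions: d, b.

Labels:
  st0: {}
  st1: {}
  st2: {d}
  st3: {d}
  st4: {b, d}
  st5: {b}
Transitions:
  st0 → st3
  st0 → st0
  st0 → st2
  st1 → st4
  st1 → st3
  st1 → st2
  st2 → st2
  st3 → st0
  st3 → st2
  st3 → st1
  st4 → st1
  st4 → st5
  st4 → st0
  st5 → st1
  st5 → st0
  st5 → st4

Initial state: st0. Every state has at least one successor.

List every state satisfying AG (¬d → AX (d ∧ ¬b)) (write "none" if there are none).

{st2}

States satisfying ¬d → AX (d ∧ ¬b): {st2, st3, st4}.
States satisfying AG (¬d → AX (d ∧ ¬b)): {st2}.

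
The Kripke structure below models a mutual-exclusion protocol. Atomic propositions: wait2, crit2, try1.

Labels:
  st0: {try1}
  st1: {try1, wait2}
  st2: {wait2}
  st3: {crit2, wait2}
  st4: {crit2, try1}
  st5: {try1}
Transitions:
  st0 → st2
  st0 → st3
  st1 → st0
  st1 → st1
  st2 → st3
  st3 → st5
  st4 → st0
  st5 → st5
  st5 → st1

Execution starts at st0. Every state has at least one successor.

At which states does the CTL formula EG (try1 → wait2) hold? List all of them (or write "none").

{st1}

States satisfying try1 → wait2: {st1, st2, st3}.
States satisfying EG (try1 → wait2): {st1}.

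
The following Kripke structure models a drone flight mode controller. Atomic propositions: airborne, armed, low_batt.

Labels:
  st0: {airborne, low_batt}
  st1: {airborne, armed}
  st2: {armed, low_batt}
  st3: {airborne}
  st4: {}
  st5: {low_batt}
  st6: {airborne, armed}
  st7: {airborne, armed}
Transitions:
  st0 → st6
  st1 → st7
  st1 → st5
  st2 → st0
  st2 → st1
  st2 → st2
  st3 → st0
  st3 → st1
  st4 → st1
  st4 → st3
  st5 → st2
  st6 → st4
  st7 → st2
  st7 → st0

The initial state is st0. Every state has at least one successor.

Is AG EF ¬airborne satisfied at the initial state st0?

Satisfied

States satisfying EF ¬airborne: {st0, st1, st2, st3, st4, st5, st6, st7}.
States satisfying AG EF ¬airborne: {st0, st1, st2, st3, st4, st5, st6, st7}.
Every state reachable from st0 satisfies EF ¬airborne.
st0 ∈ Sat(AG EF ¬airborne).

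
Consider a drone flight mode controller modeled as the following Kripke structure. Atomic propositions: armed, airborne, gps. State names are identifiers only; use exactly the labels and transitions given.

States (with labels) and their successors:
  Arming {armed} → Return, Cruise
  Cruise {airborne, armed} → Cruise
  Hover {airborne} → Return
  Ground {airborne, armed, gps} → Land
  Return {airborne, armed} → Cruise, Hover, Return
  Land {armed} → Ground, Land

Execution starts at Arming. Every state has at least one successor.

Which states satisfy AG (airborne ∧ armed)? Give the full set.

{Cruise}

States satisfying airborne ∧ armed: {Cruise, Ground, Return}.
States satisfying AG (airborne ∧ armed): {Cruise}.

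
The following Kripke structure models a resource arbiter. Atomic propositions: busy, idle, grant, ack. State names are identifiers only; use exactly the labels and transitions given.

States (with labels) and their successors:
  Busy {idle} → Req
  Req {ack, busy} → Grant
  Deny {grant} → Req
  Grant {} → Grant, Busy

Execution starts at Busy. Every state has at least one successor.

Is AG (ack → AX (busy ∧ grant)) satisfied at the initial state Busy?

Does not hold

States satisfying ack → AX (busy ∧ grant): {Busy, Deny, Grant}.
States satisfying AG (ack → AX (busy ∧ grant)): ∅.
Req is reachable from Busy and violates ack → AX (busy ∧ grant), so AG fails at Busy.
Busy ∉ Sat(AG (ack → AX (busy ∧ grant))).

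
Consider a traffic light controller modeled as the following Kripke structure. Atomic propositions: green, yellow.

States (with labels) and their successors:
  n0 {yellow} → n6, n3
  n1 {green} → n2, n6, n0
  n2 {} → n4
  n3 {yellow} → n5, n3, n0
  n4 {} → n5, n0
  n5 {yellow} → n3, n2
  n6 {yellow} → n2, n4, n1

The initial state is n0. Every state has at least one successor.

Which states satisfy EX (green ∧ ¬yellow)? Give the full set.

{n6}

States satisfying green ∧ ¬yellow: {n1}.
States satisfying EX (green ∧ ¬yellow): {n6}.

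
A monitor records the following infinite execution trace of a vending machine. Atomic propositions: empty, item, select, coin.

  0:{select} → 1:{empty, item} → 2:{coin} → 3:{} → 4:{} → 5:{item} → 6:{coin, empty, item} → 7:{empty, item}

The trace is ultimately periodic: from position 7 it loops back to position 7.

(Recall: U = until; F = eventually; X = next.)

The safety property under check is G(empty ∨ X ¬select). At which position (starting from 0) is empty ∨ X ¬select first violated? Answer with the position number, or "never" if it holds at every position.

empty ∨ X ¬select holds at every position 0..7, and those are all the positions the trace ever visits, so the invariant G(empty ∨ X ¬select) is never violated.

never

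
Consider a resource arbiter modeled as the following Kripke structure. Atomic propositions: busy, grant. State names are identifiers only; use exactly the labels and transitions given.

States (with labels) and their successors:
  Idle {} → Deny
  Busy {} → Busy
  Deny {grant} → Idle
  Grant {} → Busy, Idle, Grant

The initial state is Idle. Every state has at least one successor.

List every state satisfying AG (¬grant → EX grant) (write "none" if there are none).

{Idle, Deny}

States satisfying ¬grant → EX grant: {Idle, Deny}.
States satisfying AG (¬grant → EX grant): {Idle, Deny}.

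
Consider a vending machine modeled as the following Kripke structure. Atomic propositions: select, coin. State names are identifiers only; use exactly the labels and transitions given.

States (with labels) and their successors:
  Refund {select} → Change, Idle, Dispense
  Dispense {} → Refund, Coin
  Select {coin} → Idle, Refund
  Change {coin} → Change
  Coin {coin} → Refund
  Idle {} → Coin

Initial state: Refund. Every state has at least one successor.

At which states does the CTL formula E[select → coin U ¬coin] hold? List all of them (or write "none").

{Refund, Dispense, Select, Coin, Idle}

States satisfying select → coin: {Dispense, Select, Change, Coin, Idle}.
States satisfying ¬coin: {Refund, Dispense, Idle}.
States satisfying E[select → coin U ¬coin]: {Refund, Dispense, Select, Coin, Idle}.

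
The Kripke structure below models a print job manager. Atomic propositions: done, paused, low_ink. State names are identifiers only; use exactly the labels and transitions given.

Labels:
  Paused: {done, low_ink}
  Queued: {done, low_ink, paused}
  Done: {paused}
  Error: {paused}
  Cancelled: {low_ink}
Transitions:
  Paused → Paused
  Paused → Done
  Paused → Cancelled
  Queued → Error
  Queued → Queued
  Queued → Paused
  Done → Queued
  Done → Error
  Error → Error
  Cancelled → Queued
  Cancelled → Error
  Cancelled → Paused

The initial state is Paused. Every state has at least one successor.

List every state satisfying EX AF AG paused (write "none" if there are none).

States satisfying AF AG paused: {Error}.
States satisfying EX AF AG paused: {Queued, Done, Error, Cancelled}.

{Queued, Done, Error, Cancelled}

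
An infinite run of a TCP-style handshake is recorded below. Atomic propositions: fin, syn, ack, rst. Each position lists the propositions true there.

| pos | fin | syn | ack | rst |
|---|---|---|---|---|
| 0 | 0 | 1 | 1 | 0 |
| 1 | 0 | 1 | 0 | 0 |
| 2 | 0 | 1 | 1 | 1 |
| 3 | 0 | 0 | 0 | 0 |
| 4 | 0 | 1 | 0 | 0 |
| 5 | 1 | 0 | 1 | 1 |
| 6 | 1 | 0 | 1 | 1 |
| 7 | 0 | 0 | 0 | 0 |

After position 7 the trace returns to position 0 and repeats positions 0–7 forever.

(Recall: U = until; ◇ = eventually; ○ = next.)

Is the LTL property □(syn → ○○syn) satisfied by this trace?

syn → ○○syn must hold at every position from 0 onward. It fails at position 1, so □(syn → ○○syn) is false.
Positions where syn holds: 0, 1, 2, 4.
Check ○○syn at each: 0→ok, 1→fails, 2→ok, 4→fails.

No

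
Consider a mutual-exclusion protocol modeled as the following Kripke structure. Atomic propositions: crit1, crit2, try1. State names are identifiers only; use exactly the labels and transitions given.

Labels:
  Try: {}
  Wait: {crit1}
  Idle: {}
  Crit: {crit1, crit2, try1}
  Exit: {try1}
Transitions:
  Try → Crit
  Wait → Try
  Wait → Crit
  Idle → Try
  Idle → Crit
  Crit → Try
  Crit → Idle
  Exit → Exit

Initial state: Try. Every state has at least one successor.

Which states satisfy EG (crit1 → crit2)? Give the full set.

{Try, Idle, Crit, Exit}

States satisfying crit1 → crit2: {Try, Idle, Crit, Exit}.
States satisfying EG (crit1 → crit2): {Try, Idle, Crit, Exit}.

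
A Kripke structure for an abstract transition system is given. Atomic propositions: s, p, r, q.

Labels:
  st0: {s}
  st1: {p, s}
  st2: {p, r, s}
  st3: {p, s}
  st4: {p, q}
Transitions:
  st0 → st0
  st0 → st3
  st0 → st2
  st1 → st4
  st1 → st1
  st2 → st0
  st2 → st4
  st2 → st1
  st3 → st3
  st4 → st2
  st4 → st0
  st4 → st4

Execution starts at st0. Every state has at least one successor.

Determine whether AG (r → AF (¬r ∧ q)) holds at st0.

States satisfying r → AF (¬r ∧ q): {st0, st1, st3, st4}.
States satisfying AG (r → AF (¬r ∧ q)): {st3}.
st2 is reachable from st0 and violates r → AF (¬r ∧ q), so AG fails at st0.
st0 ∉ Sat(AG (r → AF (¬r ∧ q))).

Does not hold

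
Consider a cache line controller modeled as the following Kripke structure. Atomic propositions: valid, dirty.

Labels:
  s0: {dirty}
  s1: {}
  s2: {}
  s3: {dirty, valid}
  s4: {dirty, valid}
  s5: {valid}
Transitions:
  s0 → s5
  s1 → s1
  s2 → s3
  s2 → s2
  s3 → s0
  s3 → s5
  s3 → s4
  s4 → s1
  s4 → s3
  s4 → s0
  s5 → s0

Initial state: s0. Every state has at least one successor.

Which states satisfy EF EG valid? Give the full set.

{s2, s3, s4}

States satisfying EG valid: {s3, s4}.
States satisfying EF EG valid: {s2, s3, s4}.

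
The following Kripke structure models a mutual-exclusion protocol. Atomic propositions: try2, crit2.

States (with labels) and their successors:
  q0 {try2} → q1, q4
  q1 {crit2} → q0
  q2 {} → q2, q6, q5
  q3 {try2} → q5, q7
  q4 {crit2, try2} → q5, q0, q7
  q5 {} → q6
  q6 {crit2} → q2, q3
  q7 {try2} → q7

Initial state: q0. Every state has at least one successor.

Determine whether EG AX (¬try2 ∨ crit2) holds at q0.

Violated

States satisfying AX (¬try2 ∨ crit2): {q0, q2, q5}.
States satisfying EG AX (¬try2 ∨ crit2): {q2}.
No suitable path/successor from q0 witnesses the formula.
q0 ∉ Sat(EG AX (¬try2 ∨ crit2)).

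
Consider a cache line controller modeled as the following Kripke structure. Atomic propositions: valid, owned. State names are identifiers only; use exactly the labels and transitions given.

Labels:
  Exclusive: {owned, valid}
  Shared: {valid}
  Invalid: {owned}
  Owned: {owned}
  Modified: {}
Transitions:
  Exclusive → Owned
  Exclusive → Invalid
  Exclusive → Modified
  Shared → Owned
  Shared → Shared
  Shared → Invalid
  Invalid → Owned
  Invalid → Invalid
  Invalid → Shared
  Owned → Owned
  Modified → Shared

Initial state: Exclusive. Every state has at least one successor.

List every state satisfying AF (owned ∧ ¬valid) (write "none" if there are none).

States satisfying owned ∧ ¬valid: {Invalid, Owned}.
States satisfying AF (owned ∧ ¬valid): {Invalid, Owned}.

{Invalid, Owned}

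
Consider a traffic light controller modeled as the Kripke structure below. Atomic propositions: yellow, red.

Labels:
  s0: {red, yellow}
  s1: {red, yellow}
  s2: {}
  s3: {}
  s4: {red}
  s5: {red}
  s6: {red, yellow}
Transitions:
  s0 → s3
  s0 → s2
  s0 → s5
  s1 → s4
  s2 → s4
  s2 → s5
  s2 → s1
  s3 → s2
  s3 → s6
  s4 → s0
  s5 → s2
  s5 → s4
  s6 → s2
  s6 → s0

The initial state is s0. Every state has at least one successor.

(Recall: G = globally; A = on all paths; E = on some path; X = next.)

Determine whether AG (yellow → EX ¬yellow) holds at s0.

States satisfying yellow → EX ¬yellow: {s0, s1, s2, s3, s4, s5, s6}.
States satisfying AG (yellow → EX ¬yellow): {s0, s1, s2, s3, s4, s5, s6}.
Every state reachable from s0 satisfies yellow → EX ¬yellow.
s0 ∈ Sat(AG (yellow → EX ¬yellow)).

Satisfied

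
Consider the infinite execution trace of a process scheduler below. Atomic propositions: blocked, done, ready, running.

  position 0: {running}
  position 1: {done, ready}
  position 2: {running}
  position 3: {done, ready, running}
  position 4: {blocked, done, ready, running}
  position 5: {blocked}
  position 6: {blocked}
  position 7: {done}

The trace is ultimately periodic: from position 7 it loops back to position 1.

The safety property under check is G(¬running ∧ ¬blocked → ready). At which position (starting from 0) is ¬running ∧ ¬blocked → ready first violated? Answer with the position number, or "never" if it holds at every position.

7

Check ¬running ∧ ¬blocked → ready at each position in order: 0 ✓, 1 ✓, 2 ✓, 3 ✓, 4 ✓, 5 ✓, 6 ✓.
At position 7 the labels are {done}, so ¬running ∧ ¬blocked → ready is false there. This is the first violation.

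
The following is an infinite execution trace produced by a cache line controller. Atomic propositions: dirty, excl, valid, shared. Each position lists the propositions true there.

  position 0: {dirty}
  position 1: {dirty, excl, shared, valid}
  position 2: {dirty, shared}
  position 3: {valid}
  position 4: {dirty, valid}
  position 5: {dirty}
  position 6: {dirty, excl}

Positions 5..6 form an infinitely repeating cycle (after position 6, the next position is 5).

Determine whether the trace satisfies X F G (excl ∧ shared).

Does not hold

The position after 0 is 1; F G (excl ∧ shared) is false there.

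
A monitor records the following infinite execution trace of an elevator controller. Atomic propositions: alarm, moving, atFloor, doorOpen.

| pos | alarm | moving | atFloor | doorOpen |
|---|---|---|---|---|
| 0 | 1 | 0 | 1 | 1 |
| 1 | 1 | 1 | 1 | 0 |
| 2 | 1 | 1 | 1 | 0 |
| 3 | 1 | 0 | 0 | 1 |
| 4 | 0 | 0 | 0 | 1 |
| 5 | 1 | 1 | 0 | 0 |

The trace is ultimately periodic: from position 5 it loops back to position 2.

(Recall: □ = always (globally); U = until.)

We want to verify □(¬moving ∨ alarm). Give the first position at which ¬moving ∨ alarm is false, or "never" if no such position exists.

never

¬moving ∨ alarm holds at every position 0..5, and those are all the positions the trace ever visits, so the invariant □(¬moving ∨ alarm) is never violated.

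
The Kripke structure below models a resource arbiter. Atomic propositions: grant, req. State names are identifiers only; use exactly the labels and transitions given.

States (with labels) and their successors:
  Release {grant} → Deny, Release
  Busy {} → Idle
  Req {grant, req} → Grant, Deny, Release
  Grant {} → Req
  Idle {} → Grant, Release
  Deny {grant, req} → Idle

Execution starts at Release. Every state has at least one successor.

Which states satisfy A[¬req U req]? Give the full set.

{Req, Grant, Deny}

States satisfying ¬req: {Release, Busy, Grant, Idle}.
States satisfying req: {Req, Deny}.
States satisfying A[¬req U req]: {Req, Grant, Deny}.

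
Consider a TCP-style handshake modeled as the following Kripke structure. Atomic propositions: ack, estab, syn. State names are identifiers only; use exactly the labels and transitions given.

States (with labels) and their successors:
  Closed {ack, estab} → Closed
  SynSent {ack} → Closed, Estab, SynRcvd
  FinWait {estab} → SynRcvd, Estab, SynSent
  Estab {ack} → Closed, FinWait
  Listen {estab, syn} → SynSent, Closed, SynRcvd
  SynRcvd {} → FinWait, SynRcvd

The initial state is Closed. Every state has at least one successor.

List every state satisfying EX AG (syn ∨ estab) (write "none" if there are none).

{Closed, SynSent, Estab, Listen}

States satisfying AG (syn ∨ estab): {Closed}.
States satisfying EX AG (syn ∨ estab): {Closed, SynSent, Estab, Listen}.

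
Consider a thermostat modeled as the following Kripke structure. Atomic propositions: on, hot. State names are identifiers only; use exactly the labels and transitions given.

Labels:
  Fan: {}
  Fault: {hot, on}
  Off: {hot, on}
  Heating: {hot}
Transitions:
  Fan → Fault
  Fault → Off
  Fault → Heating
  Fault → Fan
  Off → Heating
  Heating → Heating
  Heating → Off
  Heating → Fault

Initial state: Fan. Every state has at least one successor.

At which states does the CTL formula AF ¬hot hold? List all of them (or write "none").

States satisfying ¬hot: {Fan}.
States satisfying AF ¬hot: {Fan}.

{Fan}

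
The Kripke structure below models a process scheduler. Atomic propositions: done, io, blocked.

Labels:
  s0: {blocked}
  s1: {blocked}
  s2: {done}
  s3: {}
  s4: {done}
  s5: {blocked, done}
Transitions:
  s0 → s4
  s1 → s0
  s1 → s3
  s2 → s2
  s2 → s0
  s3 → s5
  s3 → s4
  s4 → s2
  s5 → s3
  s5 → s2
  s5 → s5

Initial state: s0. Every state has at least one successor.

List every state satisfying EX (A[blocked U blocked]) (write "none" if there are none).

{s1, s2, s3, s5}

States satisfying A[blocked U blocked]: {s0, s1, s5}.
States satisfying EX (A[blocked U blocked]): {s1, s2, s3, s5}.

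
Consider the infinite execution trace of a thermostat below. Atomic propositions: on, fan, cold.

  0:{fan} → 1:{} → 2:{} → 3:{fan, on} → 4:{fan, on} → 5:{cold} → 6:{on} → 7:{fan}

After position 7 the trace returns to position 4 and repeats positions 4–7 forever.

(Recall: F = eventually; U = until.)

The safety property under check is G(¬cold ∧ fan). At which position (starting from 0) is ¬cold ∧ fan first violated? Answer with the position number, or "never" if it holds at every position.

Check ¬cold ∧ fan at each position in order: 0 ✓.
At position 1 the labels are {}, so ¬cold ∧ fan is false there. This is the first violation.

1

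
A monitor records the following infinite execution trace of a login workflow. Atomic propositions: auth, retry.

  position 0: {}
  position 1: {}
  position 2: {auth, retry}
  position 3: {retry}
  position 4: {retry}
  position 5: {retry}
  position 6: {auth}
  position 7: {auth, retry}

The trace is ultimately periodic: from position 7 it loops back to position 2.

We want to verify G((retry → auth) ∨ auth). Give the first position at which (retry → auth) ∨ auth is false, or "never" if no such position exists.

3

Check (retry → auth) ∨ auth at each position in order: 0 ✓, 1 ✓, 2 ✓.
At position 3 the labels are {retry}, so (retry → auth) ∨ auth is false there. This is the first violation.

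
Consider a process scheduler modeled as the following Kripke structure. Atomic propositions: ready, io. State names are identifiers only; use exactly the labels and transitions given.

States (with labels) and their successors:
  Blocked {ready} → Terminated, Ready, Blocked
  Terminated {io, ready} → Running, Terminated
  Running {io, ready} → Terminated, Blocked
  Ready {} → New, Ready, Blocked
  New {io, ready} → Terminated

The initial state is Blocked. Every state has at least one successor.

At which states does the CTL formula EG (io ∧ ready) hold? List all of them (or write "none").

States satisfying io ∧ ready: {Terminated, Running, New}.
States satisfying EG (io ∧ ready): {Terminated, Running, New}.

{Terminated, Running, New}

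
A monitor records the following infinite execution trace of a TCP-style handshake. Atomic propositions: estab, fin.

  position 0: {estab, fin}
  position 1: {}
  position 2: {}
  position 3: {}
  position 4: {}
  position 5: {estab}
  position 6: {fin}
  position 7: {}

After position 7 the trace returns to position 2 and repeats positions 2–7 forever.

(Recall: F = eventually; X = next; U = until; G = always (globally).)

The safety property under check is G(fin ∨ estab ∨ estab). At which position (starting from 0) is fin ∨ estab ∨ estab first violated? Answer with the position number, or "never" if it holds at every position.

Check fin ∨ estab ∨ estab at each position in order: 0 ✓.
At position 1 the labels are {}, so fin ∨ estab ∨ estab is false there. This is the first violation.

1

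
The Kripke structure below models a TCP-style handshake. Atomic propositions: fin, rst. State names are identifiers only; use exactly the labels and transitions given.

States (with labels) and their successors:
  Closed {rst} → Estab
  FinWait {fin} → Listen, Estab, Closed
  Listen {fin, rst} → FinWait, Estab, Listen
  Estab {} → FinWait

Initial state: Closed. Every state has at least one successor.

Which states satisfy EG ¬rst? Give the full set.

States satisfying ¬rst: {FinWait, Estab}.
States satisfying EG ¬rst: {FinWait, Estab}.

{FinWait, Estab}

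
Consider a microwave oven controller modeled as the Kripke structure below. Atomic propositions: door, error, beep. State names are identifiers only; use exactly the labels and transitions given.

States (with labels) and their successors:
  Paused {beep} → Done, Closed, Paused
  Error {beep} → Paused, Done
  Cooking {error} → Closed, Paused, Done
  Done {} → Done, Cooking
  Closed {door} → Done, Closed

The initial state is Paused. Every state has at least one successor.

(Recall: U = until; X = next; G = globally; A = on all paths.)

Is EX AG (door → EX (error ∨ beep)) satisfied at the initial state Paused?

States satisfying AG (door → EX (error ∨ beep)): ∅.
States satisfying EX AG (door → EX (error ∨ beep)): ∅.
No suitable path/successor from Paused witnesses the formula.
Paused ∉ Sat(EX AG (door → EX (error ∨ beep))).

Does not hold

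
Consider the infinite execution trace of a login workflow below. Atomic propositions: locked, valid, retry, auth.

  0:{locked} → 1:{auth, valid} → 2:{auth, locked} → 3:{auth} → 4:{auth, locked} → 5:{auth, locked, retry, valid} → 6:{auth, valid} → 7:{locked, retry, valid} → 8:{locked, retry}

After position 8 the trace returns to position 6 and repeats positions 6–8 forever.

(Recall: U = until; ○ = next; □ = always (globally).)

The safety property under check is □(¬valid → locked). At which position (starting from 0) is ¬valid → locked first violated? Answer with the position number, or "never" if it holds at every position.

Check ¬valid → locked at each position in order: 0 ✓, 1 ✓, 2 ✓.
At position 3 the labels are {auth}, so ¬valid → locked is false there. This is the first violation.

3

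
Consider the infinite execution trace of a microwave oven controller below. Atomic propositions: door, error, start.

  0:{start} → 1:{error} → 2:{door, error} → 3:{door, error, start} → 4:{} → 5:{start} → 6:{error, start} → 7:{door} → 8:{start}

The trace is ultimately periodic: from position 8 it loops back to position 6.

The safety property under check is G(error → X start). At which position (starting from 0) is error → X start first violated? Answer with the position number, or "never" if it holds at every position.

Check error → X start at each position in order: 0 ✓.
At position 1 the labels are {error} and the next position 2 has {door, error}, so error → X start is false there. This is the first violation.

1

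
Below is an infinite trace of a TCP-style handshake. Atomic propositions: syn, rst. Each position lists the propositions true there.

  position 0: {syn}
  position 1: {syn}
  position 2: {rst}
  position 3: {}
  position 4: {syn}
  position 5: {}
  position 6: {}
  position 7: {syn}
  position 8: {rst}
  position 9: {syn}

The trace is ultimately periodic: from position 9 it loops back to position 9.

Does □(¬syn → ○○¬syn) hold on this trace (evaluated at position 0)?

No

¬syn → ○○¬syn must hold at every position from 0 onward. It fails at position 2, so □(¬syn → ○○¬syn) is false.
Positions where ¬syn holds: 2, 3, 5, 6, 8.
Check ○○¬syn at each: 2→fails, 3→ok, 5→fails, 6→ok, 8→fails.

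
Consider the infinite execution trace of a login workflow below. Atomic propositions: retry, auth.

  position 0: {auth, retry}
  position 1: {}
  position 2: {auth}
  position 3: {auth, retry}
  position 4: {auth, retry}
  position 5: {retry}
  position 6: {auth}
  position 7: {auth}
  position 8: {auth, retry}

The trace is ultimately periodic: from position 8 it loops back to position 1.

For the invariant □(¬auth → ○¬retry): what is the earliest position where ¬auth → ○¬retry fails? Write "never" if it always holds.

¬auth → ○¬retry holds at every position 0..8, and those are all the positions the trace ever visits, so the invariant □(¬auth → ○¬retry) is never violated.

never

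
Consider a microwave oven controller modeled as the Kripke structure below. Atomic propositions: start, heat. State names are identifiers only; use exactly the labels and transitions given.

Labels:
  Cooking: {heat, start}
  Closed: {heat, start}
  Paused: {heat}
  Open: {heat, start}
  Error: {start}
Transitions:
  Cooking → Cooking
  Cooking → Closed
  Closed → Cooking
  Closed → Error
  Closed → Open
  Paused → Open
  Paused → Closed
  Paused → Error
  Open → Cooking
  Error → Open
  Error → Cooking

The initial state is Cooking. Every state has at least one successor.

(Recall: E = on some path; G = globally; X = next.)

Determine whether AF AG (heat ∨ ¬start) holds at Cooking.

Does not hold

States satisfying AG (heat ∨ ¬start): ∅.
States satisfying AF AG (heat ∨ ¬start): ∅.
There is a path from Cooking along which AG (heat ∨ ¬start) never holds.
Cooking ∉ Sat(AF AG (heat ∨ ¬start)).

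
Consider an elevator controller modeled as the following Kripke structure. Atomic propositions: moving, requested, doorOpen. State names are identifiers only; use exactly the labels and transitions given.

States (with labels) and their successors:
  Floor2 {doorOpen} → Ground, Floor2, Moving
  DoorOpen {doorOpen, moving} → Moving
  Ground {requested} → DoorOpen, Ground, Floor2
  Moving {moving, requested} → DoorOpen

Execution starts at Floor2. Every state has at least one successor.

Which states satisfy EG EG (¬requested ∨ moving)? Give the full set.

States satisfying EG (¬requested ∨ moving): {Floor2, DoorOpen, Moving}.
States satisfying EG EG (¬requested ∨ moving): {Floor2, DoorOpen, Moving}.

{Floor2, DoorOpen, Moving}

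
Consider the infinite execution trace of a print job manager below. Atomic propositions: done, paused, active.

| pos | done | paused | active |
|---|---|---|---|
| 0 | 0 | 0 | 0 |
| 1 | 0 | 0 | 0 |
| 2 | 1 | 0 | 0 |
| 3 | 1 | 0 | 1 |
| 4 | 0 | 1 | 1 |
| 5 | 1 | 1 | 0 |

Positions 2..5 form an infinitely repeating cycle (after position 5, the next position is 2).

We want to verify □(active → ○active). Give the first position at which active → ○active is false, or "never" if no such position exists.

4

Check active → ○active at each position in order: 0 ✓, 1 ✓, 2 ✓, 3 ✓.
At position 4 the labels are {active, paused} and the next position 5 has {done, paused}, so active → ○active is false there. This is the first violation.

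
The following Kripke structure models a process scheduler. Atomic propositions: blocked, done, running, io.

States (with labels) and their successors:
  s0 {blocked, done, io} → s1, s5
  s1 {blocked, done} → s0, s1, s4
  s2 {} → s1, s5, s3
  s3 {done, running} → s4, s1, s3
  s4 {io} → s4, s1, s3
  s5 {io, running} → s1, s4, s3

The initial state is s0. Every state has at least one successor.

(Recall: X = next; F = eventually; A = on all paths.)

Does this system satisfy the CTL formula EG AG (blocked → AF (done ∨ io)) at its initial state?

Yes

States satisfying AG (blocked → AF (done ∨ io)): {s0, s1, s2, s3, s4, s5}.
States satisfying EG AG (blocked → AF (done ∨ io)): {s0, s1, s2, s3, s4, s5}.
s0 ∈ Sat(EG AG (blocked → AF (done ∨ io))).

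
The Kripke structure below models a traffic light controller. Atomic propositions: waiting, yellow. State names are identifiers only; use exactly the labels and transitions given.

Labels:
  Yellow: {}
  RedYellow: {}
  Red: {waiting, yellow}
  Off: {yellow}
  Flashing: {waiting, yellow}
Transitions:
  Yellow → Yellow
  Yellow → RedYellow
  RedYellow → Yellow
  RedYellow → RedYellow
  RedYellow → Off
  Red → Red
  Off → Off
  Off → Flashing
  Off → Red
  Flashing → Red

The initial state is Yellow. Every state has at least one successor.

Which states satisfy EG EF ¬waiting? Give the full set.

States satisfying EF ¬waiting: {Yellow, RedYellow, Off}.
States satisfying EG EF ¬waiting: {Yellow, RedYellow, Off}.

{Yellow, RedYellow, Off}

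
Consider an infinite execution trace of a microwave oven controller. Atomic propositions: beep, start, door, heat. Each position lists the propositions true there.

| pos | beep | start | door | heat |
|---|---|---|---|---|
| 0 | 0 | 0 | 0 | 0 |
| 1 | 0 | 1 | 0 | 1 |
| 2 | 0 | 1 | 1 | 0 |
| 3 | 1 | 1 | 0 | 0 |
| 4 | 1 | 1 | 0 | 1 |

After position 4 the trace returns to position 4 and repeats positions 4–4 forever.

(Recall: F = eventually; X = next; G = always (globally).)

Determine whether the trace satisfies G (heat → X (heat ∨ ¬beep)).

heat → X (heat ∨ ¬beep) holds at every position 0..4, and those are all positions ever visited, so G (heat → X (heat ∨ ¬beep)) holds.
Positions where heat holds: 1, 4.
Check X (heat ∨ ¬beep) at each: 1→ok, 4→ok.

Satisfied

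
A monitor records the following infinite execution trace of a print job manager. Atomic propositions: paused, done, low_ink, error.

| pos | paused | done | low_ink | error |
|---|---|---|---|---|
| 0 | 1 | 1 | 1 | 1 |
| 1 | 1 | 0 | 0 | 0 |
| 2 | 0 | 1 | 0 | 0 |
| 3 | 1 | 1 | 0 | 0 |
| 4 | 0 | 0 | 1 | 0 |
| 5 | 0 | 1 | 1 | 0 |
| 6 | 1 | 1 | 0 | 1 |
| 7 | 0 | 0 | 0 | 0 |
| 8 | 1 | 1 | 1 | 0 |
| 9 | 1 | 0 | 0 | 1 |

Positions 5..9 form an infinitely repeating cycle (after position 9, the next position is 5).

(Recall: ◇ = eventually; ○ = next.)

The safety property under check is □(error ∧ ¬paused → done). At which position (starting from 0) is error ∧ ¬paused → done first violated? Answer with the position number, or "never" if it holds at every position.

never

error ∧ ¬paused → done holds at every position 0..9, and those are all the positions the trace ever visits, so the invariant □(error ∧ ¬paused → done) is never violated.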